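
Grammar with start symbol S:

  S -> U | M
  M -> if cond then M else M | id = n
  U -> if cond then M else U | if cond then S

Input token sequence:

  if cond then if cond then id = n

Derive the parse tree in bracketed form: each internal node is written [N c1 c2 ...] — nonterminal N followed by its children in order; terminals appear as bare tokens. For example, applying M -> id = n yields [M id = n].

[S [U if cond then [S [U if cond then [S [M id = n]]]]]]

S
U
if cond then S
if cond then U
if cond then if cond then S
if cond then if cond then M
if cond then if cond then id = n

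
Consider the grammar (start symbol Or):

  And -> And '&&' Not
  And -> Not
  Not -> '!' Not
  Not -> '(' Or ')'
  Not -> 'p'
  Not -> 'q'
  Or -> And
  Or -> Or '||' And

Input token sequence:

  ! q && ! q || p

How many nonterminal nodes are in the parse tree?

[Or [Or [And [And [Not ! [Not q]]] && [Not ! [Not q]]]] || [And [Not p]]]

10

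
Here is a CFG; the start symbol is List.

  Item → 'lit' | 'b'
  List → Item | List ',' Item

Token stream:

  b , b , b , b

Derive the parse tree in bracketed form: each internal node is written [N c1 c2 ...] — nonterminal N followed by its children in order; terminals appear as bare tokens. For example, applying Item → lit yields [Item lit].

List
List , Item
List , Item , Item
List , Item , Item , Item
Item , Item , Item , Item
b , Item , Item , Item
b , b , Item , Item
b , b , b , Item
b , b , b , b

[List [List [List [List [Item b]] , [Item b]] , [Item b]] , [Item b]]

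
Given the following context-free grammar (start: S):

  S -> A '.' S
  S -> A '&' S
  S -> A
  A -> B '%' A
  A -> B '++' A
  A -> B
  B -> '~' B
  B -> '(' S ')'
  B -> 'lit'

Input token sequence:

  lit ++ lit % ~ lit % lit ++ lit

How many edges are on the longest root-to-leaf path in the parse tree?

[S [A [B lit] ++ [A [B lit] % [A [B ~ [B lit]] % [A [B lit] ++ [A [B lit]]]]]]]

7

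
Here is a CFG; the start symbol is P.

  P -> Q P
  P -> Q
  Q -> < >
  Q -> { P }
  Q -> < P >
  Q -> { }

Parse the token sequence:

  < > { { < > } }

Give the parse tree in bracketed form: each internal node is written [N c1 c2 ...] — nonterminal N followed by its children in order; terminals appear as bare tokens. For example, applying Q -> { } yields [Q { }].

[P [Q < >] [P [Q { [P [Q { [P [Q < >]] }]] }]]]

P
Q P
< > P
< > Q
< > { P }
< > { Q }
< > { { P } }
< > { { Q } }
< > { { < > } }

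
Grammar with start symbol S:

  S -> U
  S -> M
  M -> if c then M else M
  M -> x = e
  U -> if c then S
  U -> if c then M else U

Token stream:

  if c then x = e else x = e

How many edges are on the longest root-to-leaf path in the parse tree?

3

[S [M if c then [M x = e] else [M x = e]]]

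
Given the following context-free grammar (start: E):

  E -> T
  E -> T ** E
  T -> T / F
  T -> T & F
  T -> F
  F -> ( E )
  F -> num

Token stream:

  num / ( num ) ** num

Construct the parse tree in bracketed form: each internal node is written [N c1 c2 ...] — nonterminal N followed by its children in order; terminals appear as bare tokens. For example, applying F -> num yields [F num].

E
T ** E
T / F ** E
F / F ** E
num / F ** E
num / ( E ) ** E
num / ( T ) ** E
num / ( F ) ** E
num / ( num ) ** E
num / ( num ) ** T
num / ( num ) ** F
num / ( num ) ** num

[E [T [T [F num]] / [F ( [E [T [F num]]] )]] ** [E [T [F num]]]]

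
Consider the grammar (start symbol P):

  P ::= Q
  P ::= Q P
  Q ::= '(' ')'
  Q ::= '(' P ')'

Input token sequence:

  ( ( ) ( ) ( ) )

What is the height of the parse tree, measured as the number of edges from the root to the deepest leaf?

[P [Q ( [P [Q ( )] [P [Q ( )] [P [Q ( )]]]] )]]

6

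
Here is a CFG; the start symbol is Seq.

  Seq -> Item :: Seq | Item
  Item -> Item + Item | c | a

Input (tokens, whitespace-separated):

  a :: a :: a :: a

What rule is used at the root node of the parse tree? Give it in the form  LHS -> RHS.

[Seq [Item a] :: [Seq [Item a] :: [Seq [Item a] :: [Seq [Item a]]]]]

Seq -> Item :: Seq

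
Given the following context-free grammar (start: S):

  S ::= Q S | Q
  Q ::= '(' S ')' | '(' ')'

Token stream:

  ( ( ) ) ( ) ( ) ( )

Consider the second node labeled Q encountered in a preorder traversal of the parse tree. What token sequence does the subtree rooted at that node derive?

[S [Q ( [S [Q ( )]] )] [S [Q ( )] [S [Q ( )] [S [Q ( )]]]]]

( )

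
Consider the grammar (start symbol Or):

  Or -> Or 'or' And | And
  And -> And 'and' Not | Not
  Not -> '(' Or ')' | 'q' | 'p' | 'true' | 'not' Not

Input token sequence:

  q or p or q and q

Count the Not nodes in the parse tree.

[Or [Or [Or [And [Not q]]] or [And [Not p]]] or [And [And [Not q]] and [Not q]]]

4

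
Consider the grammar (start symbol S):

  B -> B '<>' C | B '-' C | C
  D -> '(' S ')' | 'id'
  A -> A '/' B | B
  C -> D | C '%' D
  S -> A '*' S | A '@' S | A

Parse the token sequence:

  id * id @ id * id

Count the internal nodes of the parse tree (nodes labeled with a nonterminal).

[S [A [B [C [D id]]]] * [S [A [B [C [D id]]]] @ [S [A [B [C [D id]]]] * [S [A [B [C [D id]]]]]]]]

20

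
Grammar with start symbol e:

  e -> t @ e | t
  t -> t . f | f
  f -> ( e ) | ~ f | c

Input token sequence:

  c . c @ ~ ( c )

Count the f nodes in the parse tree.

5

[e [t [t [f c]] . [f c]] @ [e [t [f ~ [f ( [e [t [f c]]] )]]]]]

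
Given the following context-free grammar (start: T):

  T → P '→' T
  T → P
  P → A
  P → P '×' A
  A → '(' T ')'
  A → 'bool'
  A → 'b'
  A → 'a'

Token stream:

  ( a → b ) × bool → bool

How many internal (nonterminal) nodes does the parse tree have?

[T [P [P [A ( [T [P [A a]] → [T [P [A b]]]] )]] × [A bool]] → [T [P [A bool]]]]

14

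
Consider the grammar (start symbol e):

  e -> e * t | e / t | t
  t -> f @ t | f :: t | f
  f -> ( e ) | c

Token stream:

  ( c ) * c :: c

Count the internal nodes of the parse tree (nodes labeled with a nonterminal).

11

[e [e [t [f ( [e [t [f c]]] )]]] * [t [f c] :: [t [f c]]]]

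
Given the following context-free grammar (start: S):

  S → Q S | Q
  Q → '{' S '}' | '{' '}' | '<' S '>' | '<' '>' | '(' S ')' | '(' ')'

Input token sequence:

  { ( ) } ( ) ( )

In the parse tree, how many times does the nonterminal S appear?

4

[S [Q { [S [Q ( )]] }] [S [Q ( )] [S [Q ( )]]]]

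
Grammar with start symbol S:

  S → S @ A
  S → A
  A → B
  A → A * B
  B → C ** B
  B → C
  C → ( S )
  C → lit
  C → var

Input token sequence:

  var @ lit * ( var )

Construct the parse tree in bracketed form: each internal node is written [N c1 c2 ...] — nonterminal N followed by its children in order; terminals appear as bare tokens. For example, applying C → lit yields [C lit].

[S [S [A [B [C var]]]] @ [A [A [B [C lit]]] * [B [C ( [S [A [B [C var]]]] )]]]]

S
S @ A
A @ A
B @ A
C @ A
var @ A
var @ A * B
var @ B * B
var @ C * B
var @ lit * B
var @ lit * C
var @ lit * ( S )
var @ lit * ( A )
var @ lit * ( B )
var @ lit * ( C )
var @ lit * ( var )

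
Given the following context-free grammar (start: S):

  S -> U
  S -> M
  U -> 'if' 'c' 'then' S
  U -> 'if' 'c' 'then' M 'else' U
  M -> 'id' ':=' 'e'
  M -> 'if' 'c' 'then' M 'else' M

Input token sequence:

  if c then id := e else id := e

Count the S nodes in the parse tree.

1

[S [M if c then [M id := e] else [M id := e]]]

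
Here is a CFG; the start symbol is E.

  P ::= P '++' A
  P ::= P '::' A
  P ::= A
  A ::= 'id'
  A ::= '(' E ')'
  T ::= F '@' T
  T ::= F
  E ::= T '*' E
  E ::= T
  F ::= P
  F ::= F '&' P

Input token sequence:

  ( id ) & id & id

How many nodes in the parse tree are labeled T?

2

[E [T [F [F [F [P [A ( [E [T [F [P [A id]]]]] )]]] & [P [A id]]] & [P [A id]]]]]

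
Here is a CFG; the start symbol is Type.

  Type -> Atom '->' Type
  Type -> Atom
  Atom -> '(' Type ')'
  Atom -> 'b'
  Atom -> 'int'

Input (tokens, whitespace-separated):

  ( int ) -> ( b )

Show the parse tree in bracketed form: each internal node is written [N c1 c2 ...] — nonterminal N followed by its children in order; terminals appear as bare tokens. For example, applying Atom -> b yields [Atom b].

Type
Atom -> Type
( Type ) -> Type
( Atom ) -> Type
( int ) -> Type
( int ) -> Atom
( int ) -> ( Type )
( int ) -> ( Atom )
( int ) -> ( b )

[Type [Atom ( [Type [Atom int]] )] -> [Type [Atom ( [Type [Atom b]] )]]]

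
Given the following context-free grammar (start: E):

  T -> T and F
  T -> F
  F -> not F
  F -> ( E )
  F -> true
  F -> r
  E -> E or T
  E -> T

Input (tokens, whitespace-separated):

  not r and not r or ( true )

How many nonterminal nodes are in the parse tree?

13

[E [E [T [T [F not [F r]]] and [F not [F r]]]] or [T [F ( [E [T [F true]]] )]]]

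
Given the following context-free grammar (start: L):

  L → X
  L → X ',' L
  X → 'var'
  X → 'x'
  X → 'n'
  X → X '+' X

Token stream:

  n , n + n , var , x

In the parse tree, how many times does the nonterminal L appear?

[L [X n] , [L [X [X n] + [X n]] , [L [X var] , [L [X x]]]]]

4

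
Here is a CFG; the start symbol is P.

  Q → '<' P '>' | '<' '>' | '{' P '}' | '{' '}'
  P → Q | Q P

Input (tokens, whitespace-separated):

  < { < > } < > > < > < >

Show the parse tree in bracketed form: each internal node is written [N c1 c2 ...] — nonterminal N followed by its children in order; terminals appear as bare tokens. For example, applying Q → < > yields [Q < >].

[P [Q < [P [Q { [P [Q < >]] }] [P [Q < >]]] >] [P [Q < >] [P [Q < >]]]]

P
Q P
< P > P
< Q P > P
< { P } P > P
< { Q } P > P
< { < > } P > P
< { < > } Q > P
< { < > } < > > P
< { < > } < > > Q P
< { < > } < > > < > P
< { < > } < > > < > Q
< { < > } < > > < > < >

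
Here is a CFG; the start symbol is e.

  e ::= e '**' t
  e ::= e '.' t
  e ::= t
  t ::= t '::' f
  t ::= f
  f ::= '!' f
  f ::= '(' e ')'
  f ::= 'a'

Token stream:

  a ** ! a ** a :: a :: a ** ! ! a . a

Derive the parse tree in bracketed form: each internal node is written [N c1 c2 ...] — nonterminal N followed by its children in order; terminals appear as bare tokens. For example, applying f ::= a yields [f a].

[e [e [e [e [e [t [f a]]] ** [t [f ! [f a]]]] ** [t [t [t [f a]] :: [f a]] :: [f a]]] ** [t [f ! [f ! [f a]]]]] . [t [f a]]]

e
e . t
e ** t . t
e ** t ** t . t
e ** t ** t ** t . t
t ** t ** t ** t . t
f ** t ** t ** t . t
a ** t ** t ** t . t
a ** f ** t ** t . t
a ** ! f ** t ** t . t
a ** ! a ** t ** t . t
a ** ! a ** t :: f ** t . t
a ** ! a ** t :: f :: f ** t . t
a ** ! a ** f :: f :: f ** t . t
a ** ! a ** a :: f :: f ** t . t
a ** ! a ** a :: a :: f ** t . t
a ** ! a ** a :: a :: a ** t . t
a ** ! a ** a :: a :: a ** f . t
a ** ! a ** a :: a :: a ** ! f . t
a ** ! a ** a :: a :: a ** ! ! f . t
a ** ! a ** a :: a :: a ** ! ! a . t
a ** ! a ** a :: a :: a ** ! ! a . f
a ** ! a ** a :: a :: a ** ! ! a . a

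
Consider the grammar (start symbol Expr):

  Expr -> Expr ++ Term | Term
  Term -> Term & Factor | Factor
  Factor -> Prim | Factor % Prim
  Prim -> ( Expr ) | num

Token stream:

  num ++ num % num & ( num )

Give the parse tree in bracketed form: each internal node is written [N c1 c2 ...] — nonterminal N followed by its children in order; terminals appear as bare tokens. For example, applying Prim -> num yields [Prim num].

[Expr [Expr [Term [Factor [Prim num]]]] ++ [Term [Term [Factor [Factor [Prim num]] % [Prim num]]] & [Factor [Prim ( [Expr [Term [Factor [Prim num]]]] )]]]]

Expr
Expr ++ Term
Term ++ Term
Factor ++ Term
Prim ++ Term
num ++ Term
num ++ Term & Factor
num ++ Factor & Factor
num ++ Factor % Prim & Factor
num ++ Prim % Prim & Factor
num ++ num % Prim & Factor
num ++ num % num & Factor
num ++ num % num & Prim
num ++ num % num & ( Expr )
num ++ num % num & ( Term )
num ++ num % num & ( Factor )
num ++ num % num & ( Prim )
num ++ num % num & ( num )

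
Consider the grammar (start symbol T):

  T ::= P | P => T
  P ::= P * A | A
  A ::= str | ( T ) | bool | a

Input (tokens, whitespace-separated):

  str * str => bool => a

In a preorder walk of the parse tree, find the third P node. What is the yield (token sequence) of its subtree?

[T [P [P [A str]] * [A str]] => [T [P [A bool]] => [T [P [A a]]]]]

bool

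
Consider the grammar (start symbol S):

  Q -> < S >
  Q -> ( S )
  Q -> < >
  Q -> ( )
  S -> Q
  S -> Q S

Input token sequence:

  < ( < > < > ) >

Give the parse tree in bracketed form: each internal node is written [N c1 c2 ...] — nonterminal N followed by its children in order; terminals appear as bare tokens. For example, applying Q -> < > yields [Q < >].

S
Q
< S >
< Q >
< ( S ) >
< ( Q S ) >
< ( < > S ) >
< ( < > Q ) >
< ( < > < > ) >

[S [Q < [S [Q ( [S [Q < >] [S [Q < >]]] )]] >]]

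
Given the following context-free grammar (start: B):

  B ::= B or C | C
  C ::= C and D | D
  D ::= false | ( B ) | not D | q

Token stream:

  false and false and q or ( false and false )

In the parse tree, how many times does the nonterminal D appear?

6

[B [B [C [C [C [D false]] and [D false]] and [D q]]] or [C [D ( [B [C [C [D false]] and [D false]]] )]]]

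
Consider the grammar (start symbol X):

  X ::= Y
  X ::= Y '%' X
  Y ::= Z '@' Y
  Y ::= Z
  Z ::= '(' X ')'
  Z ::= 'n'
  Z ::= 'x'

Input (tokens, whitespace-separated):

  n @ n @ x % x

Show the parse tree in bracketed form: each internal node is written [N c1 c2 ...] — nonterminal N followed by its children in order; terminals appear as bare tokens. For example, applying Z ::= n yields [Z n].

X
Y % X
Z @ Y % X
n @ Y % X
n @ Z @ Y % X
n @ n @ Y % X
n @ n @ Z % X
n @ n @ x % X
n @ n @ x % Y
n @ n @ x % Z
n @ n @ x % x

[X [Y [Z n] @ [Y [Z n] @ [Y [Z x]]]] % [X [Y [Z x]]]]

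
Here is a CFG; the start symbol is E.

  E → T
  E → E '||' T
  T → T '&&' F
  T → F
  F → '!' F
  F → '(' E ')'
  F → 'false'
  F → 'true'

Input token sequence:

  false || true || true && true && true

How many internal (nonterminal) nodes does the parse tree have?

13

[E [E [E [T [F false]]] || [T [F true]]] || [T [T [T [F true]] && [F true]] && [F true]]]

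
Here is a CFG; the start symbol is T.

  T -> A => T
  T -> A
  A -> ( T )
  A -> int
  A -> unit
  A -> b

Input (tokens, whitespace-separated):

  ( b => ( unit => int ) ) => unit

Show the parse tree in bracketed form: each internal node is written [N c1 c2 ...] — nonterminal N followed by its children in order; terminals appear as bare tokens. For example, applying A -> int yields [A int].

T
A => T
( T ) => T
( A => T ) => T
( b => T ) => T
( b => A ) => T
( b => ( T ) ) => T
( b => ( A => T ) ) => T
( b => ( unit => T ) ) => T
( b => ( unit => A ) ) => T
( b => ( unit => int ) ) => T
( b => ( unit => int ) ) => A
( b => ( unit => int ) ) => unit

[T [A ( [T [A b] => [T [A ( [T [A unit] => [T [A int]]] )]]] )] => [T [A unit]]]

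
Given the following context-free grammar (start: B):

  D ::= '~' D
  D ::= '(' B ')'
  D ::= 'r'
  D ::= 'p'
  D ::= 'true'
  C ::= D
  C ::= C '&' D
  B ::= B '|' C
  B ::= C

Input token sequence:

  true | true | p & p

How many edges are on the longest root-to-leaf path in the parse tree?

[B [B [B [C [D true]]] | [C [D true]]] | [C [C [D p]] & [D p]]]

5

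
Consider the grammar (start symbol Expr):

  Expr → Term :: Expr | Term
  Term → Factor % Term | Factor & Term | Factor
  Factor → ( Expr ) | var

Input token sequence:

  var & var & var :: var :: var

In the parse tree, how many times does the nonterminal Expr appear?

3

[Expr [Term [Factor var] & [Term [Factor var] & [Term [Factor var]]]] :: [Expr [Term [Factor var]] :: [Expr [Term [Factor var]]]]]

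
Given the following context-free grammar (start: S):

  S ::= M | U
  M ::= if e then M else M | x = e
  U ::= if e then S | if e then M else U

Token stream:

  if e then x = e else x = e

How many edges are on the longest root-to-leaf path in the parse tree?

3

[S [M if e then [M x = e] else [M x = e]]]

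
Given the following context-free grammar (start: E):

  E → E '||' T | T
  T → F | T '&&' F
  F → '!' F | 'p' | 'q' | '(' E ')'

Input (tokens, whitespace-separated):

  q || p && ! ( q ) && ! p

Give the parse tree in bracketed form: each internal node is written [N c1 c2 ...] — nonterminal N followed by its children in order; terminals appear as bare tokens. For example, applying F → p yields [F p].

E
E || T
T || T
F || T
q || T
q || T && F
q || T && F && F
q || F && F && F
q || p && F && F
q || p && ! F && F
q || p && ! ( E ) && F
q || p && ! ( T ) && F
q || p && ! ( F ) && F
q || p && ! ( q ) && F
q || p && ! ( q ) && ! F
q || p && ! ( q ) && ! p

[E [E [T [F q]]] || [T [T [T [F p]] && [F ! [F ( [E [T [F q]]] )]]] && [F ! [F p]]]]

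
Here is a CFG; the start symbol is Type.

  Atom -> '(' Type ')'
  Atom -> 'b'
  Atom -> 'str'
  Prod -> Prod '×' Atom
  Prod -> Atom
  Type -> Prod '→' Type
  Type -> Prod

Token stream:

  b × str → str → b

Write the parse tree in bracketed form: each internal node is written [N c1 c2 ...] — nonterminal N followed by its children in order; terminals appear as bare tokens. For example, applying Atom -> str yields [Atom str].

Type
Prod → Type
Prod × Atom → Type
Atom × Atom → Type
b × Atom → Type
b × str → Type
b × str → Prod → Type
b × str → Atom → Type
b × str → str → Type
b × str → str → Prod
b × str → str → Atom
b × str → str → b

[Type [Prod [Prod [Atom b]] × [Atom str]] → [Type [Prod [Atom str]] → [Type [Prod [Atom b]]]]]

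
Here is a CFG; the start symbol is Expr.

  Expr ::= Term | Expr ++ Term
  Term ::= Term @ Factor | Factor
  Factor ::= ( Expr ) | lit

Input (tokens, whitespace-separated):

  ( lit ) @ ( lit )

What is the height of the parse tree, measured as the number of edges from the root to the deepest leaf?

[Expr [Term [Term [Factor ( [Expr [Term [Factor lit]]] )]] @ [Factor ( [Expr [Term [Factor lit]]] )]]]

7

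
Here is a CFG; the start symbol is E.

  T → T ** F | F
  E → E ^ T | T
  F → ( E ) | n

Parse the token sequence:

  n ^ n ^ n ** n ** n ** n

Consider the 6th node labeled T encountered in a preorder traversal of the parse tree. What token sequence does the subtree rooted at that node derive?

[E [E [E [T [F n]]] ^ [T [F n]]] ^ [T [T [T [T [F n]] ** [F n]] ** [F n]] ** [F n]]]

n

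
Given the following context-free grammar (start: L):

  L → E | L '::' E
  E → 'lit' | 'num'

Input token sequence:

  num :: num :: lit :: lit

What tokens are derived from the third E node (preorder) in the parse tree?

lit

[L [L [L [L [E num]] :: [E num]] :: [E lit]] :: [E lit]]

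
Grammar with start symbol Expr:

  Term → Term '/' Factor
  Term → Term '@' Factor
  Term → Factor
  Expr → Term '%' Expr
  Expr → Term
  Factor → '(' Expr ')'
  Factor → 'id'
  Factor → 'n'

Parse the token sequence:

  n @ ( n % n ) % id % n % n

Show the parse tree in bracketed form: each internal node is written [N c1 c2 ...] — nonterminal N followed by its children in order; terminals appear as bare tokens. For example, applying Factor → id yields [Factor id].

[Expr [Term [Term [Factor n]] @ [Factor ( [Expr [Term [Factor n]] % [Expr [Term [Factor n]]]] )]] % [Expr [Term [Factor id]] % [Expr [Term [Factor n]] % [Expr [Term [Factor n]]]]]]

Expr
Term % Expr
Term @ Factor % Expr
Factor @ Factor % Expr
n @ Factor % Expr
n @ ( Expr ) % Expr
n @ ( Term % Expr ) % Expr
n @ ( Factor % Expr ) % Expr
n @ ( n % Expr ) % Expr
n @ ( n % Term ) % Expr
n @ ( n % Factor ) % Expr
n @ ( n % n ) % Expr
n @ ( n % n ) % Term % Expr
n @ ( n % n ) % Factor % Expr
n @ ( n % n ) % id % Expr
n @ ( n % n ) % id % Term % Expr
n @ ( n % n ) % id % Factor % Expr
n @ ( n % n ) % id % n % Expr
n @ ( n % n ) % id % n % Term
n @ ( n % n ) % id % n % Factor
n @ ( n % n ) % id % n % n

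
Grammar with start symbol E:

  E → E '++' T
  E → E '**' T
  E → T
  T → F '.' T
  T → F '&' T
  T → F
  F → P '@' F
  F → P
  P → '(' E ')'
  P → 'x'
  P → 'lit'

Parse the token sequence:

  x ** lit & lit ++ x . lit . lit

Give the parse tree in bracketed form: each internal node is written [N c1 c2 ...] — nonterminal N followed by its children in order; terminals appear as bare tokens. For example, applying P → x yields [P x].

E
E ++ T
E ** T ++ T
T ** T ++ T
F ** T ++ T
P ** T ++ T
x ** T ++ T
x ** F & T ++ T
x ** P & T ++ T
x ** lit & T ++ T
x ** lit & F ++ T
x ** lit & P ++ T
x ** lit & lit ++ T
x ** lit & lit ++ F . T
x ** lit & lit ++ P . T
x ** lit & lit ++ x . T
x ** lit & lit ++ x . F . T
x ** lit & lit ++ x . P . T
x ** lit & lit ++ x . lit . T
x ** lit & lit ++ x . lit . F
x ** lit & lit ++ x . lit . P
x ** lit & lit ++ x . lit . lit

[E [E [E [T [F [P x]]]] ** [T [F [P lit]] & [T [F [P lit]]]]] ++ [T [F [P x]] . [T [F [P lit]] . [T [F [P lit]]]]]]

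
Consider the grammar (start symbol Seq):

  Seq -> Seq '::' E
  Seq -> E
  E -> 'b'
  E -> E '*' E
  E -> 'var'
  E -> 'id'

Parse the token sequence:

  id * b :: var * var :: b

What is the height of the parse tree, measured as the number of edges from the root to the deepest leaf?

[Seq [Seq [Seq [E [E id] * [E b]]] :: [E [E var] * [E var]]] :: [E b]]

5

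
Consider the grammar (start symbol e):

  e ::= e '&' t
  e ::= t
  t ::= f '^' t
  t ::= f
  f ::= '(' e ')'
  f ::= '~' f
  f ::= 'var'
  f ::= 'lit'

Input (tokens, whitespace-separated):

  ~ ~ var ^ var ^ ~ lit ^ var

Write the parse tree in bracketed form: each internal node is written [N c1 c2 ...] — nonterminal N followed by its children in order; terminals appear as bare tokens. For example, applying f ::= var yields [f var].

e
t
f ^ t
~ f ^ t
~ ~ f ^ t
~ ~ var ^ t
~ ~ var ^ f ^ t
~ ~ var ^ var ^ t
~ ~ var ^ var ^ f ^ t
~ ~ var ^ var ^ ~ f ^ t
~ ~ var ^ var ^ ~ lit ^ t
~ ~ var ^ var ^ ~ lit ^ f
~ ~ var ^ var ^ ~ lit ^ var

[e [t [f ~ [f ~ [f var]]] ^ [t [f var] ^ [t [f ~ [f lit]] ^ [t [f var]]]]]]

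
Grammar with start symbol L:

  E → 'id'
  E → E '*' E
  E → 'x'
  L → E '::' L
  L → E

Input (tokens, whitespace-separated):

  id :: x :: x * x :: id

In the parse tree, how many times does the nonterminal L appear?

4

[L [E id] :: [L [E x] :: [L [E [E x] * [E x]] :: [L [E id]]]]]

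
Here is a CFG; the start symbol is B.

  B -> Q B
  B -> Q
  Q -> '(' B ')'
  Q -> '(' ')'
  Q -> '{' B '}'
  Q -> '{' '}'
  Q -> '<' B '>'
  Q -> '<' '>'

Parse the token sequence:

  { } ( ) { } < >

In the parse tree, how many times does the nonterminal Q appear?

[B [Q { }] [B [Q ( )] [B [Q { }] [B [Q < >]]]]]

4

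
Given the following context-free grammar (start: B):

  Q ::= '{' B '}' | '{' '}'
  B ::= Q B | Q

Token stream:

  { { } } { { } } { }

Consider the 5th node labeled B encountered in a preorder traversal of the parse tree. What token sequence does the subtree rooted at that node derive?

[B [Q { [B [Q { }]] }] [B [Q { [B [Q { }]] }] [B [Q { }]]]]

{ }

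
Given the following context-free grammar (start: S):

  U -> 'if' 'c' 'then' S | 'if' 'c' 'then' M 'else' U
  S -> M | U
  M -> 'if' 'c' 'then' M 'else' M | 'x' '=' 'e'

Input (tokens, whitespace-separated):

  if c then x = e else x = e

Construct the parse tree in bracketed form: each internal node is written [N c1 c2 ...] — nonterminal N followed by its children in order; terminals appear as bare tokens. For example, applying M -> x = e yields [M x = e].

[S [M if c then [M x = e] else [M x = e]]]

S
M
if c then M else M
if c then x = e else M
if c then x = e else x = e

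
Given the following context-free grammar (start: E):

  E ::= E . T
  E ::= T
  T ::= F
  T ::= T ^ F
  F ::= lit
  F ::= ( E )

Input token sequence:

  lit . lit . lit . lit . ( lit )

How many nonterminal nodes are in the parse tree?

18

[E [E [E [E [E [T [F lit]]] . [T [F lit]]] . [T [F lit]]] . [T [F lit]]] . [T [F ( [E [T [F lit]]] )]]]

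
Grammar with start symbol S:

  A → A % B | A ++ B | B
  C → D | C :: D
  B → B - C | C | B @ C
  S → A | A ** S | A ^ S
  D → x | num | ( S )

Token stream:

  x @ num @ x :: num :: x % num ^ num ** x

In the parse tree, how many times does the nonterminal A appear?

[S [A [A [B [B [B [C [D x]]] @ [C [D num]]] @ [C [C [C [D x]] :: [D num]] :: [D x]]]] % [B [C [D num]]]] ^ [S [A [B [C [D num]]]] ** [S [A [B [C [D x]]]]]]]

4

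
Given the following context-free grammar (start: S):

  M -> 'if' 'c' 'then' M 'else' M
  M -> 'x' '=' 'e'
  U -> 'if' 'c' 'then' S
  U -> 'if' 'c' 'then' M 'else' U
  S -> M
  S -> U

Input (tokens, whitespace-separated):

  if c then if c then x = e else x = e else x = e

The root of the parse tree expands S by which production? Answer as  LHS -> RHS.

S -> M

[S [M if c then [M if c then [M x = e] else [M x = e]] else [M x = e]]]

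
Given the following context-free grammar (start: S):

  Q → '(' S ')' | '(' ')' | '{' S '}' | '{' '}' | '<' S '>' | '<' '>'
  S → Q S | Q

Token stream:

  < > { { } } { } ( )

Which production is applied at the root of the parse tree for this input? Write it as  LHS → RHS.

[S [Q < >] [S [Q { [S [Q { }]] }] [S [Q { }] [S [Q ( )]]]]]

S → Q S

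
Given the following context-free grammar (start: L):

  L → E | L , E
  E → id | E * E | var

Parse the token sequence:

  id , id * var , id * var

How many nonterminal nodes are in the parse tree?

10

[L [L [L [E id]] , [E [E id] * [E var]]] , [E [E id] * [E var]]]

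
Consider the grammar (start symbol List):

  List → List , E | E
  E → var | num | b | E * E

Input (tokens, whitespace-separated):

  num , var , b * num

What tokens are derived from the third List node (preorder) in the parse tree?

[List [List [List [E num]] , [E var]] , [E [E b] * [E num]]]

num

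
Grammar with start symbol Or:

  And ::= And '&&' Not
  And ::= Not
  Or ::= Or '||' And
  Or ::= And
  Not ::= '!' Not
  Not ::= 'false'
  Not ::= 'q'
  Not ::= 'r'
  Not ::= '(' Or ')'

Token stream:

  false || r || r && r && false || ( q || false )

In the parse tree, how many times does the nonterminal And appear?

[Or [Or [Or [Or [And [Not false]]] || [And [Not r]]] || [And [And [And [Not r]] && [Not r]] && [Not false]]] || [And [Not ( [Or [Or [And [Not q]]] || [And [Not false]]] )]]]

8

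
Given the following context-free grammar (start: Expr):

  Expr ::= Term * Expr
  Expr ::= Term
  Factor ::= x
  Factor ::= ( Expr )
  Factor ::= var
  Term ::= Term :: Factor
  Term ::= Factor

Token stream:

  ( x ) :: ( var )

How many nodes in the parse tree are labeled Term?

[Expr [Term [Term [Factor ( [Expr [Term [Factor x]]] )]] :: [Factor ( [Expr [Term [Factor var]]] )]]]

4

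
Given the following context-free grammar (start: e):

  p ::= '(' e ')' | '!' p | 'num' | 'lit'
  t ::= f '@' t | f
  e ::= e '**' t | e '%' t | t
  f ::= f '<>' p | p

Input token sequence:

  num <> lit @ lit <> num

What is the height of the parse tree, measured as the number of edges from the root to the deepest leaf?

6

[e [t [f [f [p num]] <> [p lit]] @ [t [f [f [p lit]] <> [p num]]]]]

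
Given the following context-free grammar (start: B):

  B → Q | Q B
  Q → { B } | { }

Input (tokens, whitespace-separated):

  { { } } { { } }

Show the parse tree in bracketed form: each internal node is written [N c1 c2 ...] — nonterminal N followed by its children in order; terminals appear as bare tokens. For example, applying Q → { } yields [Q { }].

B
Q B
{ B } B
{ Q } B
{ { } } B
{ { } } Q
{ { } } { B }
{ { } } { Q }
{ { } } { { } }

[B [Q { [B [Q { }]] }] [B [Q { [B [Q { }]] }]]]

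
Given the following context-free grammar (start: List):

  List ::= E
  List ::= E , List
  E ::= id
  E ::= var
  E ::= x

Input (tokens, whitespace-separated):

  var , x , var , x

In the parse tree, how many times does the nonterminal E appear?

[List [E var] , [List [E x] , [List [E var] , [List [E x]]]]]

4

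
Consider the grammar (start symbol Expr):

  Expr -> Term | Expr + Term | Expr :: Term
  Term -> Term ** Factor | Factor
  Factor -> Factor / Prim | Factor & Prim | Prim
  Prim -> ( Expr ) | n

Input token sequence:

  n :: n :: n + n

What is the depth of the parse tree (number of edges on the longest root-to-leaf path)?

7

[Expr [Expr [Expr [Expr [Term [Factor [Prim n]]]] :: [Term [Factor [Prim n]]]] :: [Term [Factor [Prim n]]]] + [Term [Factor [Prim n]]]]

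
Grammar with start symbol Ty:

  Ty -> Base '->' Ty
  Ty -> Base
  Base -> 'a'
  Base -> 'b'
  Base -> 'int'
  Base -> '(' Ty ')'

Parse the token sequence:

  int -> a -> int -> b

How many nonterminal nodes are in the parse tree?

8

[Ty [Base int] -> [Ty [Base a] -> [Ty [Base int] -> [Ty [Base b]]]]]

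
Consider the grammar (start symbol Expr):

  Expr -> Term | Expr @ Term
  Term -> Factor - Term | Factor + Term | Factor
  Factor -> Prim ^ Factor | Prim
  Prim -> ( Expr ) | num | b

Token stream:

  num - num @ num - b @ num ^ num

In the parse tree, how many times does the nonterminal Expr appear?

3

[Expr [Expr [Expr [Term [Factor [Prim num]] - [Term [Factor [Prim num]]]]] @ [Term [Factor [Prim num]] - [Term [Factor [Prim b]]]]] @ [Term [Factor [Prim num] ^ [Factor [Prim num]]]]]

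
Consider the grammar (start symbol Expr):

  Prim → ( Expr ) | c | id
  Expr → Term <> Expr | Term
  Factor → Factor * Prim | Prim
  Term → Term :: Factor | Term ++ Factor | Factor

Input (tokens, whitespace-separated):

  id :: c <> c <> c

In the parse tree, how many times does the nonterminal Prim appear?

4

[Expr [Term [Term [Factor [Prim id]]] :: [Factor [Prim c]]] <> [Expr [Term [Factor [Prim c]]] <> [Expr [Term [Factor [Prim c]]]]]]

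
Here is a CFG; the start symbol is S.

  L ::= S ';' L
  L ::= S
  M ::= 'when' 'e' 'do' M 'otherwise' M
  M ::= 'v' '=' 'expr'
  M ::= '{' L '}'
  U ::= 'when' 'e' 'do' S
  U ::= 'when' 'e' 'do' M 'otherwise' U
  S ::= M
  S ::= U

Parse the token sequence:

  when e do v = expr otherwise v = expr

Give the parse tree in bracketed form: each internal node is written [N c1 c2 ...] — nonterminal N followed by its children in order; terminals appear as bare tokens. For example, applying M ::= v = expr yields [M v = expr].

S
M
when e do M otherwise M
when e do v = expr otherwise M
when e do v = expr otherwise v = expr

[S [M when e do [M v = expr] otherwise [M v = expr]]]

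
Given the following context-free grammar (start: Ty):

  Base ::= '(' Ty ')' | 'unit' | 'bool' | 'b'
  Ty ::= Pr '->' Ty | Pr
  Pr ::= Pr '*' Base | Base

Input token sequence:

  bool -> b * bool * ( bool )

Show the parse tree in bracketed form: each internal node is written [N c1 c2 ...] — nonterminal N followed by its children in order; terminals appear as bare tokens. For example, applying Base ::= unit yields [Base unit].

[Ty [Pr [Base bool]] -> [Ty [Pr [Pr [Pr [Base b]] * [Base bool]] * [Base ( [Ty [Pr [Base bool]]] )]]]]

Ty
Pr -> Ty
Base -> Ty
bool -> Ty
bool -> Pr
bool -> Pr * Base
bool -> Pr * Base * Base
bool -> Base * Base * Base
bool -> b * Base * Base
bool -> b * bool * Base
bool -> b * bool * ( Ty )
bool -> b * bool * ( Pr )
bool -> b * bool * ( Base )
bool -> b * bool * ( bool )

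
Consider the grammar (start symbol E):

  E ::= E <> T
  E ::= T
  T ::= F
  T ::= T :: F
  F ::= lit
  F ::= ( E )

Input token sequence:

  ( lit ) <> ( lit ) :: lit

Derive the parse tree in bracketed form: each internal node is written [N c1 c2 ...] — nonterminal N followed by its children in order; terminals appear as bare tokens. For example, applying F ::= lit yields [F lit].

[E [E [T [F ( [E [T [F lit]]] )]]] <> [T [T [F ( [E [T [F lit]]] )]] :: [F lit]]]

E
E <> T
T <> T
F <> T
( E ) <> T
( T ) <> T
( F ) <> T
( lit ) <> T
( lit ) <> T :: F
( lit ) <> F :: F
( lit ) <> ( E ) :: F
( lit ) <> ( T ) :: F
( lit ) <> ( F ) :: F
( lit ) <> ( lit ) :: F
( lit ) <> ( lit ) :: lit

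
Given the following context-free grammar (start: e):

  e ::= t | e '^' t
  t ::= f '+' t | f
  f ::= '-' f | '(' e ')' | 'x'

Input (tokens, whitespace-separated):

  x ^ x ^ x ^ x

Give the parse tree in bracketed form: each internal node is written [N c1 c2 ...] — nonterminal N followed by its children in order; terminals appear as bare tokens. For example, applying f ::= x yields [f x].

e
e ^ t
e ^ t ^ t
e ^ t ^ t ^ t
t ^ t ^ t ^ t
f ^ t ^ t ^ t
x ^ t ^ t ^ t
x ^ f ^ t ^ t
x ^ x ^ t ^ t
x ^ x ^ f ^ t
x ^ x ^ x ^ t
x ^ x ^ x ^ f
x ^ x ^ x ^ x

[e [e [e [e [t [f x]]] ^ [t [f x]]] ^ [t [f x]]] ^ [t [f x]]]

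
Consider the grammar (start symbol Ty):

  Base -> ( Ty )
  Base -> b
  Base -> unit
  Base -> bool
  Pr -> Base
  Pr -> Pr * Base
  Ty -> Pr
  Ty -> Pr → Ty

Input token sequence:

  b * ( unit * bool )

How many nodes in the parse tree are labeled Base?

[Ty [Pr [Pr [Base b]] * [Base ( [Ty [Pr [Pr [Base unit]] * [Base bool]]] )]]]

4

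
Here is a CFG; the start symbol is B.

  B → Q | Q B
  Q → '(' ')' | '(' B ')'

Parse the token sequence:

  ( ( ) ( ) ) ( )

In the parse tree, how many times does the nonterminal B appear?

4

[B [Q ( [B [Q ( )] [B [Q ( )]]] )] [B [Q ( )]]]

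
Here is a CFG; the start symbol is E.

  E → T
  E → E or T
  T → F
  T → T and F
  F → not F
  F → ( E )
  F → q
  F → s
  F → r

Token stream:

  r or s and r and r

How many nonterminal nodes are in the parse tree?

10

[E [E [T [F r]]] or [T [T [T [F s]] and [F r]] and [F r]]]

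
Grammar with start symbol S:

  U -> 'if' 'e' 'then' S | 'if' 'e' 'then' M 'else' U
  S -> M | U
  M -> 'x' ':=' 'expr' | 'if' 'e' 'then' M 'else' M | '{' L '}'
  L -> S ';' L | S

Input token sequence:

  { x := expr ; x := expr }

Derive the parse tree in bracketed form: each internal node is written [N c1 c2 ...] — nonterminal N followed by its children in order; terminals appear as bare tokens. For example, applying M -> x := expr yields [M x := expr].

S
M
{ L }
{ S ; L }
{ M ; L }
{ x := expr ; L }
{ x := expr ; S }
{ x := expr ; M }
{ x := expr ; x := expr }

[S [M { [L [S [M x := expr]] ; [L [S [M x := expr]]]] }]]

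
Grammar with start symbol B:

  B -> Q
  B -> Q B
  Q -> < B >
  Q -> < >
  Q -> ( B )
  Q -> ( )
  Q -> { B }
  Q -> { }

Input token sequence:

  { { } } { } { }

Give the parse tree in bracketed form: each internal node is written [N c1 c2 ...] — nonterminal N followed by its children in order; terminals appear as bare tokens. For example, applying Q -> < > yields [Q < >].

[B [Q { [B [Q { }]] }] [B [Q { }] [B [Q { }]]]]

B
Q B
{ B } B
{ Q } B
{ { } } B
{ { } } Q B
{ { } } { } B
{ { } } { } Q
{ { } } { } { }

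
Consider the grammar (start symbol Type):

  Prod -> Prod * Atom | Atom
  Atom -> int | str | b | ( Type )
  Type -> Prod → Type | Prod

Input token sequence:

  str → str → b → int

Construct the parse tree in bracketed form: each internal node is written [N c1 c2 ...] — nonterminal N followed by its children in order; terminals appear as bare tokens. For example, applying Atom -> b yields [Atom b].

[Type [Prod [Atom str]] → [Type [Prod [Atom str]] → [Type [Prod [Atom b]] → [Type [Prod [Atom int]]]]]]

Type
Prod → Type
Atom → Type
str → Type
str → Prod → Type
str → Atom → Type
str → str → Type
str → str → Prod → Type
str → str → Atom → Type
str → str → b → Type
str → str → b → Prod
str → str → b → Atom
str → str → b → int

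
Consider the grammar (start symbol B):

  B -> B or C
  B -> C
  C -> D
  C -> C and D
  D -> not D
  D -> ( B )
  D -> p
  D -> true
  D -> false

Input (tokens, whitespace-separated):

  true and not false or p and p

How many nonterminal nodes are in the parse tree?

11

[B [B [C [C [D true]] and [D not [D false]]]] or [C [C [D p]] and [D p]]]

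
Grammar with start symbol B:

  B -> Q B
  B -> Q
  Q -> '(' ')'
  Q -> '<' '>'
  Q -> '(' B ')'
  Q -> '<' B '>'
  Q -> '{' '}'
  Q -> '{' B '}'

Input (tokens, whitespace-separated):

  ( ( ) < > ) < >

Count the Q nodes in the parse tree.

[B [Q ( [B [Q ( )] [B [Q < >]]] )] [B [Q < >]]]

4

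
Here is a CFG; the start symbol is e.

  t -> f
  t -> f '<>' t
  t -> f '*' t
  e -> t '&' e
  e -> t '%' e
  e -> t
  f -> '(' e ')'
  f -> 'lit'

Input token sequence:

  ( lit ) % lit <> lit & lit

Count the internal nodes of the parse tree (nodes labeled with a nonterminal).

14

[e [t [f ( [e [t [f lit]]] )]] % [e [t [f lit] <> [t [f lit]]] & [e [t [f lit]]]]]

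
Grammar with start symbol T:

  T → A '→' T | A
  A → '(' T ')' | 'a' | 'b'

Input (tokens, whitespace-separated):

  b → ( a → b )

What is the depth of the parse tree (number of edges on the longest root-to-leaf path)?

[T [A b] → [T [A ( [T [A a] → [T [A b]]] )]]]

6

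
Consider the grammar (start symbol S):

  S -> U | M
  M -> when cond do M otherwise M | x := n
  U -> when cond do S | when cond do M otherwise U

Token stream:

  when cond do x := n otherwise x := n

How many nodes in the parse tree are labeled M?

[S [M when cond do [M x := n] otherwise [M x := n]]]

3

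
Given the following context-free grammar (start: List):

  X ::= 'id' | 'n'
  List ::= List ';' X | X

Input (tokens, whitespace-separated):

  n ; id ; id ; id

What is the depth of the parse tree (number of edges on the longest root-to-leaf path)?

[List [List [List [List [X n]] ; [X id]] ; [X id]] ; [X id]]

5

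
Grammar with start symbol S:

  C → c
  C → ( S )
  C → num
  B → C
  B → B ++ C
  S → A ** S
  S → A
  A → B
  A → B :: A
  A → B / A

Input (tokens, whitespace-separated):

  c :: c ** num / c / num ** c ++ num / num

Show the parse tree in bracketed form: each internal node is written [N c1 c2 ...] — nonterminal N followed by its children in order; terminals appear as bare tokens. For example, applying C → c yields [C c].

[S [A [B [C c]] :: [A [B [C c]]]] ** [S [A [B [C num]] / [A [B [C c]] / [A [B [C num]]]]] ** [S [A [B [B [C c]] ++ [C num]] / [A [B [C num]]]]]]]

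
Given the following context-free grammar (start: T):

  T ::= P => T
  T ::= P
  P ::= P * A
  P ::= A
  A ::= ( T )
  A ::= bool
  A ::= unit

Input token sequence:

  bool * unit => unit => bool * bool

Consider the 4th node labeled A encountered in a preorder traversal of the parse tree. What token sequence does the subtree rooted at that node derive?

bool

[T [P [P [A bool]] * [A unit]] => [T [P [A unit]] => [T [P [P [A bool]] * [A bool]]]]]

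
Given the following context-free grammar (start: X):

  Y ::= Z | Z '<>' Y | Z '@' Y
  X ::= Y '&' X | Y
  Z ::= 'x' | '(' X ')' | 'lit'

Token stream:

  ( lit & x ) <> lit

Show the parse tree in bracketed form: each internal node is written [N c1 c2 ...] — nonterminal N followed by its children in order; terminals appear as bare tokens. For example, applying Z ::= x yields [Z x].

X
Y
Z <> Y
( X ) <> Y
( Y & X ) <> Y
( Z & X ) <> Y
( lit & X ) <> Y
( lit & Y ) <> Y
( lit & Z ) <> Y
( lit & x ) <> Y
( lit & x ) <> Z
( lit & x ) <> lit

[X [Y [Z ( [X [Y [Z lit]] & [X [Y [Z x]]]] )] <> [Y [Z lit]]]]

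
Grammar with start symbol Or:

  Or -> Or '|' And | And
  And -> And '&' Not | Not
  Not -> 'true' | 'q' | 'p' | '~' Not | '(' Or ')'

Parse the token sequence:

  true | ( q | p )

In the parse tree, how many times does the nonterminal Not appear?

[Or [Or [And [Not true]]] | [And [Not ( [Or [Or [And [Not q]]] | [And [Not p]]] )]]]

4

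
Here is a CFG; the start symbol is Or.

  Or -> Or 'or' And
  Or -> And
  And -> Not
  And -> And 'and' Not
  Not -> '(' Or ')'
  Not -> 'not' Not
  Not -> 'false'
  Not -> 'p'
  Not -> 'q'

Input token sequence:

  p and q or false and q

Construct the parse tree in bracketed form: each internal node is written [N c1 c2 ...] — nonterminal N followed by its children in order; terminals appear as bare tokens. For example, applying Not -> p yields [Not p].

Or
Or or And
And or And
And and Not or And
Not and Not or And
p and Not or And
p and q or And
p and q or And and Not
p and q or Not and Not
p and q or false and Not
p and q or false and q

[Or [Or [And [And [Not p]] and [Not q]]] or [And [And [Not false]] and [Not q]]]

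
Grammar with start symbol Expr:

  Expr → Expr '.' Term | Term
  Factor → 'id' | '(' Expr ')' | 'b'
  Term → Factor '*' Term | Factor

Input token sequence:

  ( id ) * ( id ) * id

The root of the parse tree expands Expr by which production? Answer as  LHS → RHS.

Expr → Term

[Expr [Term [Factor ( [Expr [Term [Factor id]]] )] * [Term [Factor ( [Expr [Term [Factor id]]] )] * [Term [Factor id]]]]]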